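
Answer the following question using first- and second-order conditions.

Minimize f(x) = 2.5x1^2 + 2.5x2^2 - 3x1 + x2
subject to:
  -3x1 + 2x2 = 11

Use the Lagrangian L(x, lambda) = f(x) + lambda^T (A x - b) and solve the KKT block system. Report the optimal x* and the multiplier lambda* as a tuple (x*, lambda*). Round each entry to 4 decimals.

Form the Lagrangian:
  L(x, lambda) = (1/2) x^T Q x + c^T x + lambda^T (A x - b)
Stationarity (grad_x L = 0): Q x + c + A^T lambda = 0.
Primal feasibility: A x = b.

This gives the KKT block system:
  [ Q   A^T ] [ x     ]   [-c ]
  [ A    0  ] [ lambda ] = [ b ]

Solving the linear system:
  x*      = (-2.4462, 1.8308)
  lambda* = (-5.0769)
  f(x*)   = 32.5077

x* = (-2.4462, 1.8308), lambda* = (-5.0769)


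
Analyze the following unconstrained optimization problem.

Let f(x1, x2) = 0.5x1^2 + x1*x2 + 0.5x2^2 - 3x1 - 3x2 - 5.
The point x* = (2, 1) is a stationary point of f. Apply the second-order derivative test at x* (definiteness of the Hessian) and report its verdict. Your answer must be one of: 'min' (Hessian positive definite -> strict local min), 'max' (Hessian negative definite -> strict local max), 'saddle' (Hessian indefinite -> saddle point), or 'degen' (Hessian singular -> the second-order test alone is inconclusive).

Compute the Hessian H = grad^2 f:
  H = [[1, 1], [1, 1]]
Verify stationarity: grad f(x*) = H x* + g = (0, 0).
Eigenvalues of H: 0, 2.
H has a zero eigenvalue (singular; positive semidefinite but not definite), so H is neither positive definite, negative definite, nor indefinite. The second-order test alone is inconclusive -> degen.
(Indeed, f is constant along the null direction of H through x*, so x* is not a strict local extremum.)

degen


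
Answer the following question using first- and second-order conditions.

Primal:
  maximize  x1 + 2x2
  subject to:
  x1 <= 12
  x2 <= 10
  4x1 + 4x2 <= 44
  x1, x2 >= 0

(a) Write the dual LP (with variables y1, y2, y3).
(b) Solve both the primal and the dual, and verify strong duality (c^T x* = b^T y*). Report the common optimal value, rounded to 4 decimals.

The standard primal-dual pair for 'max c^T x s.t. A x <= b, x >= 0' is:
  Dual:  min b^T y  s.t.  A^T y >= c,  y >= 0.

So the dual LP is:
  minimize  12y1 + 10y2 + 44y3
  subject to:
    y1 + 4y3 >= 1
    y2 + 4y3 >= 2
    y1, y2, y3 >= 0

Solving the primal: x* = (1, 10).
  primal value c^T x* = 21.
Solving the dual: y* = (0, 1, 0.25).
  dual value b^T y* = 21.
Strong duality: c^T x* = b^T y*. Confirmed.

21


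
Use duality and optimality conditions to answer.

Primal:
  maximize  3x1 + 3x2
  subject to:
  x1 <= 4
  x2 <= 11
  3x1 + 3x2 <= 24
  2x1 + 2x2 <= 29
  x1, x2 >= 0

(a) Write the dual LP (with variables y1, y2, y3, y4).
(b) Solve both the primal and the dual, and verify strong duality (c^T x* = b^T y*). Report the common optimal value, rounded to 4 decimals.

The standard primal-dual pair for 'max c^T x s.t. A x <= b, x >= 0' is:
  Dual:  min b^T y  s.t.  A^T y >= c,  y >= 0.

So the dual LP is:
  minimize  4y1 + 11y2 + 24y3 + 29y4
  subject to:
    y1 + 3y3 + 2y4 >= 3
    y2 + 3y3 + 2y4 >= 3
    y1, y2, y3, y4 >= 0

Solving the primal: x* = (0, 8).
  primal value c^T x* = 24.
Solving the dual: y* = (0, 0, 1, 0).
  dual value b^T y* = 24.
Strong duality: c^T x* = b^T y*. Confirmed.

24


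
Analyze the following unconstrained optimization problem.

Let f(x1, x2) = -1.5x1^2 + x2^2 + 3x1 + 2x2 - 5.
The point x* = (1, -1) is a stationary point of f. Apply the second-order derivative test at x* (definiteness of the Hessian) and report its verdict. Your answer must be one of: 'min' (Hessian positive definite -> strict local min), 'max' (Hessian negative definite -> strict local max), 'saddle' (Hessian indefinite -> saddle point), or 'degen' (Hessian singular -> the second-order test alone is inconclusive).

Compute the Hessian H = grad^2 f:
  H = [[-3, 0], [0, 2]]
Verify stationarity: grad f(x*) = H x* + g = (0, 0).
Eigenvalues of H: -3, 2.
Eigenvalues have mixed signs, so H is indefinite -> x* is a saddle point.

saddle


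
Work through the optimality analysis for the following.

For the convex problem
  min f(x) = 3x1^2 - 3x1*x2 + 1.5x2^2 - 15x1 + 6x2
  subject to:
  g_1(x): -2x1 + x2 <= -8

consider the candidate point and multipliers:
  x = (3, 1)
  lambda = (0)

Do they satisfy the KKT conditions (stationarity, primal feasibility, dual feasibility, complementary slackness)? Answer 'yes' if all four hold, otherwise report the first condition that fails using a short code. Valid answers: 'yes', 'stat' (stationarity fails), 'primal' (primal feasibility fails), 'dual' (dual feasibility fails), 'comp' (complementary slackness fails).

Gradient of f: grad f(x) = Q x + c = (0, 0)
Constraint values g_i(x) = a_i^T x - b_i:
  g_1((3, 1)) = 3
Stationarity residual: grad f(x) + sum_i lambda_i a_i = (0, 0)
  -> stationarity OK
Primal feasibility (all g_i <= 0): FAILS
Dual feasibility (all lambda_i >= 0): OK
Complementary slackness (lambda_i * g_i(x) = 0 for all i): OK

Verdict: the first failing condition is primal_feasibility -> primal.

primal


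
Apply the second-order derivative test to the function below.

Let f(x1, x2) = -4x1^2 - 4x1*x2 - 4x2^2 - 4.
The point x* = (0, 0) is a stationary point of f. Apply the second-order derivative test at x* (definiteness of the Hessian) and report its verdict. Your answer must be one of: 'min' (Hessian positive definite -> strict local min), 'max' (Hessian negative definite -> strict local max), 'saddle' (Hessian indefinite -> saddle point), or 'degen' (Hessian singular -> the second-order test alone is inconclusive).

Compute the Hessian H = grad^2 f:
  H = [[-8, -4], [-4, -8]]
Verify stationarity: grad f(x*) = H x* + g = (0, 0).
Eigenvalues of H: -12, -4.
Both eigenvalues < 0, so H is negative definite -> x* is a strict local max.

max


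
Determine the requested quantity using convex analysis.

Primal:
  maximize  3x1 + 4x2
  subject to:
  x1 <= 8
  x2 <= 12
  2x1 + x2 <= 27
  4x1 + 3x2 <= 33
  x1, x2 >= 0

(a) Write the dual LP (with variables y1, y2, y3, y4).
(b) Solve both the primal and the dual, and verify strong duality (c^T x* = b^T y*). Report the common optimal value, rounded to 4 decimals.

The standard primal-dual pair for 'max c^T x s.t. A x <= b, x >= 0' is:
  Dual:  min b^T y  s.t.  A^T y >= c,  y >= 0.

So the dual LP is:
  minimize  8y1 + 12y2 + 27y3 + 33y4
  subject to:
    y1 + 2y3 + 4y4 >= 3
    y2 + y3 + 3y4 >= 4
    y1, y2, y3, y4 >= 0

Solving the primal: x* = (0, 11).
  primal value c^T x* = 44.
Solving the dual: y* = (0, 0, 0, 1.3333).
  dual value b^T y* = 44.
Strong duality: c^T x* = b^T y*. Confirmed.

44


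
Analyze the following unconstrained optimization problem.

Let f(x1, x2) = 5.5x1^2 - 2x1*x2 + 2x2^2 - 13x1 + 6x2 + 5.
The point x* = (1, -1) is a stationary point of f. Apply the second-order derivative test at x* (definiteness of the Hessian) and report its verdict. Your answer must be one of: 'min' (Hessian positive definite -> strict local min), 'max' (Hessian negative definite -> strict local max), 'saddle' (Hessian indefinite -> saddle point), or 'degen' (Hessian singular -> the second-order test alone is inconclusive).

Compute the Hessian H = grad^2 f:
  H = [[11, -2], [-2, 4]]
Verify stationarity: grad f(x*) = H x* + g = (0, 0).
Eigenvalues of H: 3.4689, 11.5311.
Both eigenvalues > 0, so H is positive definite -> x* is a strict local min.

min


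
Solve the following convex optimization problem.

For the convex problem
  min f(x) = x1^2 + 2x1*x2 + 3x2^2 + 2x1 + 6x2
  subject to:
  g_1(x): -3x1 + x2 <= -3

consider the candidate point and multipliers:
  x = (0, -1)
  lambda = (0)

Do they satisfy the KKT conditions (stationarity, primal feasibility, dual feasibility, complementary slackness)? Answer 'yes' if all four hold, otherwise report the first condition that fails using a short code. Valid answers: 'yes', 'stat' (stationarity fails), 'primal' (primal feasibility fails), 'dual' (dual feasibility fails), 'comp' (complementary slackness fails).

Gradient of f: grad f(x) = Q x + c = (0, 0)
Constraint values g_i(x) = a_i^T x - b_i:
  g_1((0, -1)) = 2
Stationarity residual: grad f(x) + sum_i lambda_i a_i = (0, 0)
  -> stationarity OK
Primal feasibility (all g_i <= 0): FAILS
Dual feasibility (all lambda_i >= 0): OK
Complementary slackness (lambda_i * g_i(x) = 0 for all i): OK

Verdict: the first failing condition is primal_feasibility -> primal.

primal


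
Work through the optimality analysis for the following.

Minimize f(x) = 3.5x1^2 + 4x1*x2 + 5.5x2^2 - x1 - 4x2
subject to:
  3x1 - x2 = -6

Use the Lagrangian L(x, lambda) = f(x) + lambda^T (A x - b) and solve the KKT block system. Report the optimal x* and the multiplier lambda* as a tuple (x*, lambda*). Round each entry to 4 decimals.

Form the Lagrangian:
  L(x, lambda) = (1/2) x^T Q x + c^T x + lambda^T (A x - b)
Stationarity (grad_x L = 0): Q x + c + A^T lambda = 0.
Primal feasibility: A x = b.

This gives the KKT block system:
  [ Q   A^T ] [ x     ]   [-c ]
  [ A    0  ] [ lambda ] = [ b ]

Solving the linear system:
  x*      = (-1.6077, 1.1769)
  lambda* = (2.5154)
  f(x*)   = 5.9962

x* = (-1.6077, 1.1769), lambda* = (2.5154)


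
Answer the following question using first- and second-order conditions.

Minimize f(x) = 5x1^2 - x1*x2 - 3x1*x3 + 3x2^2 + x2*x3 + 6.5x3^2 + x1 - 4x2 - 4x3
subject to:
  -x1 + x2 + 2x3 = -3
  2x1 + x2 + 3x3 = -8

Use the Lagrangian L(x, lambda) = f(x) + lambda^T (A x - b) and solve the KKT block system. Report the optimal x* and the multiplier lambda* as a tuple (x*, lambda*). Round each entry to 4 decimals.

Form the Lagrangian:
  L(x, lambda) = (1/2) x^T Q x + c^T x + lambda^T (A x - b)
Stationarity (grad_x L = 0): Q x + c + A^T lambda = 0.
Primal feasibility: A x = b.

This gives the KKT block system:
  [ Q   A^T ] [ x     ]   [-c ]
  [ A    0  ] [ lambda ] = [ b ]

Solving the linear system:
  x*      = (-1.1123, -0.7859, -1.6632)
  lambda* = (4.7285, 4.5379)
  f(x*)   = 29.5862

x* = (-1.1123, -0.7859, -1.6632), lambda* = (4.7285, 4.5379)


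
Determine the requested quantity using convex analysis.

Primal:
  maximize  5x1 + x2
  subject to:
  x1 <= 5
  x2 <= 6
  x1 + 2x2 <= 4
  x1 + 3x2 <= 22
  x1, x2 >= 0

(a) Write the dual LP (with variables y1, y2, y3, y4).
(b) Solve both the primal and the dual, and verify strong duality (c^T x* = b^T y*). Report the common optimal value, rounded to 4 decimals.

The standard primal-dual pair for 'max c^T x s.t. A x <= b, x >= 0' is:
  Dual:  min b^T y  s.t.  A^T y >= c,  y >= 0.

So the dual LP is:
  minimize  5y1 + 6y2 + 4y3 + 22y4
  subject to:
    y1 + y3 + y4 >= 5
    y2 + 2y3 + 3y4 >= 1
    y1, y2, y3, y4 >= 0

Solving the primal: x* = (4, 0).
  primal value c^T x* = 20.
Solving the dual: y* = (0, 0, 5, 0).
  dual value b^T y* = 20.
Strong duality: c^T x* = b^T y*. Confirmed.

20


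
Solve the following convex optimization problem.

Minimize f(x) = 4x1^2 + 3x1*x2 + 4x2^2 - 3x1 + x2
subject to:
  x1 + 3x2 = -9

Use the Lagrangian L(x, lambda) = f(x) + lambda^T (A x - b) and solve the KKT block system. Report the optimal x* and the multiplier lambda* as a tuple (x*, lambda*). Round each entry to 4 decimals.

Form the Lagrangian:
  L(x, lambda) = (1/2) x^T Q x + c^T x + lambda^T (A x - b)
Stationarity (grad_x L = 0): Q x + c + A^T lambda = 0.
Primal feasibility: A x = b.

This gives the KKT block system:
  [ Q   A^T ] [ x     ]   [-c ]
  [ A    0  ] [ lambda ] = [ b ]

Solving the linear system:
  x*      = (0.629, -3.2097)
  lambda* = (7.5968)
  f(x*)   = 31.6371

x* = (0.629, -3.2097), lambda* = (7.5968)


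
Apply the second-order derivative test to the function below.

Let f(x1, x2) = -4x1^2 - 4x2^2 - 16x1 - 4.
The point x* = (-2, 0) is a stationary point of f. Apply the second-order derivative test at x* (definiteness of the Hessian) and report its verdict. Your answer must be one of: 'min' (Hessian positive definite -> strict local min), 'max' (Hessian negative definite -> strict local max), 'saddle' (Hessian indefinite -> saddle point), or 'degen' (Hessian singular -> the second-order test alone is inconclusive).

Compute the Hessian H = grad^2 f:
  H = [[-8, 0], [0, -8]]
Verify stationarity: grad f(x*) = H x* + g = (0, 0).
Eigenvalues of H: -8, -8.
Both eigenvalues < 0, so H is negative definite -> x* is a strict local max.

max


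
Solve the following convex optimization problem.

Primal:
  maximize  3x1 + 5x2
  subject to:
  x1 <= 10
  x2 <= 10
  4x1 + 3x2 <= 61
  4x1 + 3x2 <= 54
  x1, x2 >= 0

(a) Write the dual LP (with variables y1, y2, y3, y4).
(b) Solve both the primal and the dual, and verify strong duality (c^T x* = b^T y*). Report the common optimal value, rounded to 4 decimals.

The standard primal-dual pair for 'max c^T x s.t. A x <= b, x >= 0' is:
  Dual:  min b^T y  s.t.  A^T y >= c,  y >= 0.

So the dual LP is:
  minimize  10y1 + 10y2 + 61y3 + 54y4
  subject to:
    y1 + 4y3 + 4y4 >= 3
    y2 + 3y3 + 3y4 >= 5
    y1, y2, y3, y4 >= 0

Solving the primal: x* = (6, 10).
  primal value c^T x* = 68.
Solving the dual: y* = (0, 2.75, 0, 0.75).
  dual value b^T y* = 68.
Strong duality: c^T x* = b^T y*. Confirmed.

68


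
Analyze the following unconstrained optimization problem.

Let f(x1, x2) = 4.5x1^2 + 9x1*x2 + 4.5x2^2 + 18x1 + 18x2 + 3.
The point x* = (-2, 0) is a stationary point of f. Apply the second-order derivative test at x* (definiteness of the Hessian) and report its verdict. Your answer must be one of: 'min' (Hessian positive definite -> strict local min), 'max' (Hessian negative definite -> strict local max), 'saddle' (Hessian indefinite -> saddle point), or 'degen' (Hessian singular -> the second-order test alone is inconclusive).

Compute the Hessian H = grad^2 f:
  H = [[9, 9], [9, 9]]
Verify stationarity: grad f(x*) = H x* + g = (0, 0).
Eigenvalues of H: 0, 18.
H has a zero eigenvalue (singular; positive semidefinite but not definite), so H is neither positive definite, negative definite, nor indefinite. The second-order test alone is inconclusive -> degen.
(Indeed, f is constant along the null direction of H through x*, so x* is not a strict local extremum.)

degen


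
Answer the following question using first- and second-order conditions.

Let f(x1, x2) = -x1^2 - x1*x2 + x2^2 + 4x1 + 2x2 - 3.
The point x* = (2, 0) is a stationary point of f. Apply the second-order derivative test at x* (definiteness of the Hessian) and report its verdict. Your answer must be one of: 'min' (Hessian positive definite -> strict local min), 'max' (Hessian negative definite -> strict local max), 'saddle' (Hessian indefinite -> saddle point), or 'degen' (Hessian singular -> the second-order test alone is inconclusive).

Compute the Hessian H = grad^2 f:
  H = [[-2, -1], [-1, 2]]
Verify stationarity: grad f(x*) = H x* + g = (0, 0).
Eigenvalues of H: -2.2361, 2.2361.
Eigenvalues have mixed signs, so H is indefinite -> x* is a saddle point.

saddle


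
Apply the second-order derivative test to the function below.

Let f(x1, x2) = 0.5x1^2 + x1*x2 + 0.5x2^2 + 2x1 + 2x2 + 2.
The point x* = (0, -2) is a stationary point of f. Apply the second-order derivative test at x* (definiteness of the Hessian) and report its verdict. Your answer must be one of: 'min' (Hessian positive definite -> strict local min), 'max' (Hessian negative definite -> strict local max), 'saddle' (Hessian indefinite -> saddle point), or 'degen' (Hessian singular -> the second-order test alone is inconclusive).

Compute the Hessian H = grad^2 f:
  H = [[1, 1], [1, 1]]
Verify stationarity: grad f(x*) = H x* + g = (0, 0).
Eigenvalues of H: 0, 2.
H has a zero eigenvalue (singular; positive semidefinite but not definite), so H is neither positive definite, negative definite, nor indefinite. The second-order test alone is inconclusive -> degen.
(Indeed, f is constant along the null direction of H through x*, so x* is not a strict local extremum.)

degen


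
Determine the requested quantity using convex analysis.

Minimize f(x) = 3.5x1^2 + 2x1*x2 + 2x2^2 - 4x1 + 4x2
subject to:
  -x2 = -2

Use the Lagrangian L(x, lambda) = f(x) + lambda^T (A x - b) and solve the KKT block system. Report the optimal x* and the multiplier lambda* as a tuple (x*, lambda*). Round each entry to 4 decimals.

Form the Lagrangian:
  L(x, lambda) = (1/2) x^T Q x + c^T x + lambda^T (A x - b)
Stationarity (grad_x L = 0): Q x + c + A^T lambda = 0.
Primal feasibility: A x = b.

This gives the KKT block system:
  [ Q   A^T ] [ x     ]   [-c ]
  [ A    0  ] [ lambda ] = [ b ]

Solving the linear system:
  x*      = (0, 2)
  lambda* = (12)
  f(x*)   = 16

x* = (0, 2), lambda* = (12)


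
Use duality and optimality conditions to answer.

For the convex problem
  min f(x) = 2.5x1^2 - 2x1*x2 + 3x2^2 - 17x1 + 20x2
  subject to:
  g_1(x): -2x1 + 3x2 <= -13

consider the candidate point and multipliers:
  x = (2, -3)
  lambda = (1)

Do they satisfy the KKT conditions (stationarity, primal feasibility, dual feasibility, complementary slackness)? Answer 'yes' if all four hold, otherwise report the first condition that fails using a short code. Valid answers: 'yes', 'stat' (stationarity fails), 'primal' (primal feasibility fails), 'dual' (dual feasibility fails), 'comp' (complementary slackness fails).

Gradient of f: grad f(x) = Q x + c = (-1, -2)
Constraint values g_i(x) = a_i^T x - b_i:
  g_1((2, -3)) = 0
Stationarity residual: grad f(x) + sum_i lambda_i a_i = (-3, 1)
  -> stationarity FAILS
Primal feasibility (all g_i <= 0): OK
Dual feasibility (all lambda_i >= 0): OK
Complementary slackness (lambda_i * g_i(x) = 0 for all i): OK

Verdict: the first failing condition is stationarity -> stat.

stat


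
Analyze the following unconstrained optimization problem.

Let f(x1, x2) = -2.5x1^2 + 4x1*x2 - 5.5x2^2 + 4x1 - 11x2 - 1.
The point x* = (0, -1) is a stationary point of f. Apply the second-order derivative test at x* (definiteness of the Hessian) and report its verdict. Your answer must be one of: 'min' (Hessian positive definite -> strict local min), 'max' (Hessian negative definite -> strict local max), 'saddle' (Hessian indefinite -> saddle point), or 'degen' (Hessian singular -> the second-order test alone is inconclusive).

Compute the Hessian H = grad^2 f:
  H = [[-5, 4], [4, -11]]
Verify stationarity: grad f(x*) = H x* + g = (0, 0).
Eigenvalues of H: -13, -3.
Both eigenvalues < 0, so H is negative definite -> x* is a strict local max.

max


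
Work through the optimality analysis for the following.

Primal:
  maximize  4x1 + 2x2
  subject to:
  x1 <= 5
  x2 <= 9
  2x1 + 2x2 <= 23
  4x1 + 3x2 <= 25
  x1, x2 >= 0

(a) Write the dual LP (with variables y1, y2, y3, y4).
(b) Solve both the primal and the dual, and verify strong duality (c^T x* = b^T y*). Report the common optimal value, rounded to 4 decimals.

The standard primal-dual pair for 'max c^T x s.t. A x <= b, x >= 0' is:
  Dual:  min b^T y  s.t.  A^T y >= c,  y >= 0.

So the dual LP is:
  minimize  5y1 + 9y2 + 23y3 + 25y4
  subject to:
    y1 + 2y3 + 4y4 >= 4
    y2 + 2y3 + 3y4 >= 2
    y1, y2, y3, y4 >= 0

Solving the primal: x* = (5, 1.6667).
  primal value c^T x* = 23.3333.
Solving the dual: y* = (1.3333, 0, 0, 0.6667).
  dual value b^T y* = 23.3333.
Strong duality: c^T x* = b^T y*. Confirmed.

23.3333


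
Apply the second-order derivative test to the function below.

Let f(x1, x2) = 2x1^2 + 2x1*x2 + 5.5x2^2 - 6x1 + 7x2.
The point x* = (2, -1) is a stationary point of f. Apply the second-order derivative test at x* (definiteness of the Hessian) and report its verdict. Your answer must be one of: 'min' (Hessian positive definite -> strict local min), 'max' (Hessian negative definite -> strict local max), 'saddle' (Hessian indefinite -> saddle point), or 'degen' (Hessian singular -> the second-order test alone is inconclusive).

Compute the Hessian H = grad^2 f:
  H = [[4, 2], [2, 11]]
Verify stationarity: grad f(x*) = H x* + g = (0, 0).
Eigenvalues of H: 3.4689, 11.5311.
Both eigenvalues > 0, so H is positive definite -> x* is a strict local min.

min


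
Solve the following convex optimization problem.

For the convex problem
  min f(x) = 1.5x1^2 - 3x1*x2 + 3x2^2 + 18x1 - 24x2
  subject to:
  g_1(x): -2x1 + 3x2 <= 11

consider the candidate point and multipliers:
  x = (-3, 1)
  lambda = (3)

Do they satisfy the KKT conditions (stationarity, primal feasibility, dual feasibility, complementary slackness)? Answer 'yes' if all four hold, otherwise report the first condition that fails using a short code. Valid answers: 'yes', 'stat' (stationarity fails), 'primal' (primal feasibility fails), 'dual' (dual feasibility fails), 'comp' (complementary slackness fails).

Gradient of f: grad f(x) = Q x + c = (6, -9)
Constraint values g_i(x) = a_i^T x - b_i:
  g_1((-3, 1)) = -2
Stationarity residual: grad f(x) + sum_i lambda_i a_i = (0, 0)
  -> stationarity OK
Primal feasibility (all g_i <= 0): OK
Dual feasibility (all lambda_i >= 0): OK
Complementary slackness (lambda_i * g_i(x) = 0 for all i): FAILS

Verdict: the first failing condition is complementary_slackness -> comp.

comp


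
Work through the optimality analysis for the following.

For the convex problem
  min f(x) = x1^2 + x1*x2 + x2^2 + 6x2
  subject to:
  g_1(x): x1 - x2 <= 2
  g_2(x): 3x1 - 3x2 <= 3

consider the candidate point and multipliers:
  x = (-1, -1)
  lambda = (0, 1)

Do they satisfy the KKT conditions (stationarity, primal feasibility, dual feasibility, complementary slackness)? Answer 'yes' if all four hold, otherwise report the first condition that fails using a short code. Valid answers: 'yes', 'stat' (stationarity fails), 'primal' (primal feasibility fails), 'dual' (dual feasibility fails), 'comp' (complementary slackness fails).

Gradient of f: grad f(x) = Q x + c = (-3, 3)
Constraint values g_i(x) = a_i^T x - b_i:
  g_1((-1, -1)) = -2
  g_2((-1, -1)) = -3
Stationarity residual: grad f(x) + sum_i lambda_i a_i = (0, 0)
  -> stationarity OK
Primal feasibility (all g_i <= 0): OK
Dual feasibility (all lambda_i >= 0): OK
Complementary slackness (lambda_i * g_i(x) = 0 for all i): FAILS

Verdict: the first failing condition is complementary_slackness -> comp.

comp


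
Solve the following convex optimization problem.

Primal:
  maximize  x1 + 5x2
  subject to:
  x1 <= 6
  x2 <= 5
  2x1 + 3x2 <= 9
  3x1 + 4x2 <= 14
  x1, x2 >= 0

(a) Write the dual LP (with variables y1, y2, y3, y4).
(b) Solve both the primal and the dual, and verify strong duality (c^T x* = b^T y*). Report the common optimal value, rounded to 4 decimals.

The standard primal-dual pair for 'max c^T x s.t. A x <= b, x >= 0' is:
  Dual:  min b^T y  s.t.  A^T y >= c,  y >= 0.

So the dual LP is:
  minimize  6y1 + 5y2 + 9y3 + 14y4
  subject to:
    y1 + 2y3 + 3y4 >= 1
    y2 + 3y3 + 4y4 >= 5
    y1, y2, y3, y4 >= 0

Solving the primal: x* = (0, 3).
  primal value c^T x* = 15.
Solving the dual: y* = (0, 0, 1.6667, 0).
  dual value b^T y* = 15.
Strong duality: c^T x* = b^T y*. Confirmed.

15


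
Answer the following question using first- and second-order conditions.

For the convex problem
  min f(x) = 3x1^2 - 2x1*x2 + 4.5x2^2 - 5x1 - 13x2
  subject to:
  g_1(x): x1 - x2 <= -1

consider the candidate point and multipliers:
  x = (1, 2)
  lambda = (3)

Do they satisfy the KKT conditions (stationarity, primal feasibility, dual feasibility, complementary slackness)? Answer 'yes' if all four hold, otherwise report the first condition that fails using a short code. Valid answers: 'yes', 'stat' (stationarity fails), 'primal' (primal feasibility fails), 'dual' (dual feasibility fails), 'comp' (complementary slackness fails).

Gradient of f: grad f(x) = Q x + c = (-3, 3)
Constraint values g_i(x) = a_i^T x - b_i:
  g_1((1, 2)) = 0
Stationarity residual: grad f(x) + sum_i lambda_i a_i = (0, 0)
  -> stationarity OK
Primal feasibility (all g_i <= 0): OK
Dual feasibility (all lambda_i >= 0): OK
Complementary slackness (lambda_i * g_i(x) = 0 for all i): OK

Verdict: yes, KKT holds.

yes


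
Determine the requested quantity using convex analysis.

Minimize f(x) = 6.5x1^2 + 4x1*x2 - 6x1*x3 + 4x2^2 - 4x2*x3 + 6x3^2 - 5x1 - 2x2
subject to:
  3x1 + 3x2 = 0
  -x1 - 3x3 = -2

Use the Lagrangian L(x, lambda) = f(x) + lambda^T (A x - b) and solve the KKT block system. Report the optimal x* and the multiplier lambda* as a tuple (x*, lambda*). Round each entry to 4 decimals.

Form the Lagrangian:
  L(x, lambda) = (1/2) x^T Q x + c^T x + lambda^T (A x - b)
Stationarity (grad_x L = 0): Q x + c + A^T lambda = 0.
Primal feasibility: A x = b.

This gives the KKT block system:
  [ Q   A^T ] [ x     ]   [-c ]
  [ A    0  ] [ lambda ] = [ b ]

Solving the linear system:
  x*      = (0.4468, -0.4468, 0.5177)
  lambda* = (1.9527, 1.773)
  f(x*)   = 1.1028

x* = (0.4468, -0.4468, 0.5177), lambda* = (1.9527, 1.773)


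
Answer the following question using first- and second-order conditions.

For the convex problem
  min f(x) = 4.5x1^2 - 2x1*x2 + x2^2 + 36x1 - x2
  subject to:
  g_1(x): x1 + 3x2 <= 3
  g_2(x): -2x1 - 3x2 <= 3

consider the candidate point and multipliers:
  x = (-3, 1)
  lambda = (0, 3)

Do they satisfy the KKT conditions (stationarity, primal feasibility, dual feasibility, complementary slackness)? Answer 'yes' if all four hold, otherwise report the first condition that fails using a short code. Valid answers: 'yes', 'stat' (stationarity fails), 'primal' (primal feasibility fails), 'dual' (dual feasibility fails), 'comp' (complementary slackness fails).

Gradient of f: grad f(x) = Q x + c = (7, 7)
Constraint values g_i(x) = a_i^T x - b_i:
  g_1((-3, 1)) = -3
  g_2((-3, 1)) = 0
Stationarity residual: grad f(x) + sum_i lambda_i a_i = (1, -2)
  -> stationarity FAILS
Primal feasibility (all g_i <= 0): OK
Dual feasibility (all lambda_i >= 0): OK
Complementary slackness (lambda_i * g_i(x) = 0 for all i): OK

Verdict: the first failing condition is stationarity -> stat.

stat


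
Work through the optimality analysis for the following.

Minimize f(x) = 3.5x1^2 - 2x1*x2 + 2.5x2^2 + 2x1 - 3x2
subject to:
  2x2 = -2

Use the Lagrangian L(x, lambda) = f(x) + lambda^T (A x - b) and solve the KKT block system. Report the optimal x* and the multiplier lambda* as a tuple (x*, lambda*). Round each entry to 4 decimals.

Form the Lagrangian:
  L(x, lambda) = (1/2) x^T Q x + c^T x + lambda^T (A x - b)
Stationarity (grad_x L = 0): Q x + c + A^T lambda = 0.
Primal feasibility: A x = b.

This gives the KKT block system:
  [ Q   A^T ] [ x     ]   [-c ]
  [ A    0  ] [ lambda ] = [ b ]

Solving the linear system:
  x*      = (-0.5714, -1)
  lambda* = (3.4286)
  f(x*)   = 4.3571

x* = (-0.5714, -1), lambda* = (3.4286)


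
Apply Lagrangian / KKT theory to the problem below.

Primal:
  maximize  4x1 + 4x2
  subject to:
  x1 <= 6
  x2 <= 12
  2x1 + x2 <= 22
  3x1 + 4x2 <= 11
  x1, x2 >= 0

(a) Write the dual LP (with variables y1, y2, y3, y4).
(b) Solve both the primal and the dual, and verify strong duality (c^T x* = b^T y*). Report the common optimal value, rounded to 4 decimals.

The standard primal-dual pair for 'max c^T x s.t. A x <= b, x >= 0' is:
  Dual:  min b^T y  s.t.  A^T y >= c,  y >= 0.

So the dual LP is:
  minimize  6y1 + 12y2 + 22y3 + 11y4
  subject to:
    y1 + 2y3 + 3y4 >= 4
    y2 + y3 + 4y4 >= 4
    y1, y2, y3, y4 >= 0

Solving the primal: x* = (3.6667, 0).
  primal value c^T x* = 14.6667.
Solving the dual: y* = (0, 0, 0, 1.3333).
  dual value b^T y* = 14.6667.
Strong duality: c^T x* = b^T y*. Confirmed.

14.6667


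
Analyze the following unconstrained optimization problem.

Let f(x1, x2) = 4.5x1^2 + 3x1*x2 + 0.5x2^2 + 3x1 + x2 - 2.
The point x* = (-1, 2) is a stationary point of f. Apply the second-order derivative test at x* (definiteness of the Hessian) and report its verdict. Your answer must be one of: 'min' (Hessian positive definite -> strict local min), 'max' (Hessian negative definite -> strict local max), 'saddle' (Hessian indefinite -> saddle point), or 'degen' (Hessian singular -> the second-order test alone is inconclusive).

Compute the Hessian H = grad^2 f:
  H = [[9, 3], [3, 1]]
Verify stationarity: grad f(x*) = H x* + g = (0, 0).
Eigenvalues of H: 0, 10.
H has a zero eigenvalue (singular; positive semidefinite but not definite), so H is neither positive definite, negative definite, nor indefinite. The second-order test alone is inconclusive -> degen.
(Indeed, f is constant along the null direction of H through x*, so x* is not a strict local extremum.)

degen


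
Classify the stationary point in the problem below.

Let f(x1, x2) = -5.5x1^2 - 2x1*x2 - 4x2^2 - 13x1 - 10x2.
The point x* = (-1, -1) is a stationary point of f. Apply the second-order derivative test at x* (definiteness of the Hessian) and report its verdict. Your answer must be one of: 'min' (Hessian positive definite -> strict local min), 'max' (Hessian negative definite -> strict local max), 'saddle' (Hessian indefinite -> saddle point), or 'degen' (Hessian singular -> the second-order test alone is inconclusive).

Compute the Hessian H = grad^2 f:
  H = [[-11, -2], [-2, -8]]
Verify stationarity: grad f(x*) = H x* + g = (0, 0).
Eigenvalues of H: -12, -7.
Both eigenvalues < 0, so H is negative definite -> x* is a strict local max.

max


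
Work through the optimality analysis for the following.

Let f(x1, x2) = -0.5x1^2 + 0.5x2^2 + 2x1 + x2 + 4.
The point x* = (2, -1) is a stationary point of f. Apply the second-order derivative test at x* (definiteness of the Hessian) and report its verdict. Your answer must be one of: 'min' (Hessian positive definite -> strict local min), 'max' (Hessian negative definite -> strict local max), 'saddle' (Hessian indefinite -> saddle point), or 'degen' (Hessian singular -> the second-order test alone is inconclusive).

Compute the Hessian H = grad^2 f:
  H = [[-1, 0], [0, 1]]
Verify stationarity: grad f(x*) = H x* + g = (0, 0).
Eigenvalues of H: -1, 1.
Eigenvalues have mixed signs, so H is indefinite -> x* is a saddle point.

saddle


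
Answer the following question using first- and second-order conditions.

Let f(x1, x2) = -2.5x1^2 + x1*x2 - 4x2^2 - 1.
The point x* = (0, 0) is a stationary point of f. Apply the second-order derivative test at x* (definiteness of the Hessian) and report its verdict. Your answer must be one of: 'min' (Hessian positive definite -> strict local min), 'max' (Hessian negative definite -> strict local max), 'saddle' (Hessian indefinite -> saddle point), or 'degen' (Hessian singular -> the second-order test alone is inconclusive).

Compute the Hessian H = grad^2 f:
  H = [[-5, 1], [1, -8]]
Verify stationarity: grad f(x*) = H x* + g = (0, 0).
Eigenvalues of H: -8.3028, -4.6972.
Both eigenvalues < 0, so H is negative definite -> x* is a strict local max.

max


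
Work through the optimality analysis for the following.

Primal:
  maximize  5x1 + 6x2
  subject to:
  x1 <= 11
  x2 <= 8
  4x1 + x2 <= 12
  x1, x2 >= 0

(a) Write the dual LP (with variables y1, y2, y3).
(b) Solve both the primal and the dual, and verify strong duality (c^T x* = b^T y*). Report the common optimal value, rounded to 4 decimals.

The standard primal-dual pair for 'max c^T x s.t. A x <= b, x >= 0' is:
  Dual:  min b^T y  s.t.  A^T y >= c,  y >= 0.

So the dual LP is:
  minimize  11y1 + 8y2 + 12y3
  subject to:
    y1 + 4y3 >= 5
    y2 + y3 >= 6
    y1, y2, y3 >= 0

Solving the primal: x* = (1, 8).
  primal value c^T x* = 53.
Solving the dual: y* = (0, 4.75, 1.25).
  dual value b^T y* = 53.
Strong duality: c^T x* = b^T y*. Confirmed.

53


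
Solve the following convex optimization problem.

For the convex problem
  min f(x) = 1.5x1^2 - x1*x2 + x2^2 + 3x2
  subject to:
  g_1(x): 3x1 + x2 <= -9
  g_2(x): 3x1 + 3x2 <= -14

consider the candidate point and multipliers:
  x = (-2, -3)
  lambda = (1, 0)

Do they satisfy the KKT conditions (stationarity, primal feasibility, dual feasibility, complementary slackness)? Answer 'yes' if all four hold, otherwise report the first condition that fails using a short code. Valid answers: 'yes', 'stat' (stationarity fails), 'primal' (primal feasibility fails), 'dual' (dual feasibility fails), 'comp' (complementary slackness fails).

Gradient of f: grad f(x) = Q x + c = (-3, -1)
Constraint values g_i(x) = a_i^T x - b_i:
  g_1((-2, -3)) = 0
  g_2((-2, -3)) = -1
Stationarity residual: grad f(x) + sum_i lambda_i a_i = (0, 0)
  -> stationarity OK
Primal feasibility (all g_i <= 0): OK
Dual feasibility (all lambda_i >= 0): OK
Complementary slackness (lambda_i * g_i(x) = 0 for all i): OK

Verdict: yes, KKT holds.

yes


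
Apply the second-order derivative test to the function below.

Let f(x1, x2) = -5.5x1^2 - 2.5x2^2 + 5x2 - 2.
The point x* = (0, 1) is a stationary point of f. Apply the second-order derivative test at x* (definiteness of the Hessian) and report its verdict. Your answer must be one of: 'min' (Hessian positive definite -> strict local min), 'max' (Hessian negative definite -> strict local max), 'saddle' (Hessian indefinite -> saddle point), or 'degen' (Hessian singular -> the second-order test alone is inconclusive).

Compute the Hessian H = grad^2 f:
  H = [[-11, 0], [0, -5]]
Verify stationarity: grad f(x*) = H x* + g = (0, 0).
Eigenvalues of H: -11, -5.
Both eigenvalues < 0, so H is negative definite -> x* is a strict local max.

max


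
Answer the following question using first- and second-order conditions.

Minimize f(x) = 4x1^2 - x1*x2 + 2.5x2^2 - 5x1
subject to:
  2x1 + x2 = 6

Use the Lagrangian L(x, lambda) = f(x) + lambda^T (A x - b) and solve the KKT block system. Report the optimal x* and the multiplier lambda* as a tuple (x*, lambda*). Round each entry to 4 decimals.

Form the Lagrangian:
  L(x, lambda) = (1/2) x^T Q x + c^T x + lambda^T (A x - b)
Stationarity (grad_x L = 0): Q x + c + A^T lambda = 0.
Primal feasibility: A x = b.

This gives the KKT block system:
  [ Q   A^T ] [ x     ]   [-c ]
  [ A    0  ] [ lambda ] = [ b ]

Solving the linear system:
  x*      = (2.2188, 1.5625)
  lambda* = (-5.5938)
  f(x*)   = 11.2344

x* = (2.2188, 1.5625), lambda* = (-5.5938)


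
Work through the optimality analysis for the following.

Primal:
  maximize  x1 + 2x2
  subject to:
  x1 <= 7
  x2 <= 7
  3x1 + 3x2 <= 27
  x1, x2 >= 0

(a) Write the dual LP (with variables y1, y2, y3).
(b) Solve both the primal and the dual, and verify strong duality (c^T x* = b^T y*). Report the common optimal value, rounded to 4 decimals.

The standard primal-dual pair for 'max c^T x s.t. A x <= b, x >= 0' is:
  Dual:  min b^T y  s.t.  A^T y >= c,  y >= 0.

So the dual LP is:
  minimize  7y1 + 7y2 + 27y3
  subject to:
    y1 + 3y3 >= 1
    y2 + 3y3 >= 2
    y1, y2, y3 >= 0

Solving the primal: x* = (2, 7).
  primal value c^T x* = 16.
Solving the dual: y* = (0, 1, 0.3333).
  dual value b^T y* = 16.
Strong duality: c^T x* = b^T y*. Confirmed.

16


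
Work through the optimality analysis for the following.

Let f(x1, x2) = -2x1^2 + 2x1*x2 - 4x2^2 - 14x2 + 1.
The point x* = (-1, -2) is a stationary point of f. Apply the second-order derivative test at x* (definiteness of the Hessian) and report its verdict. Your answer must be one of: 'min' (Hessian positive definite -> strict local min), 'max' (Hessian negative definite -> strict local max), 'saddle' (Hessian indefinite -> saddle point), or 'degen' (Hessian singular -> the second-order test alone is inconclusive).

Compute the Hessian H = grad^2 f:
  H = [[-4, 2], [2, -8]]
Verify stationarity: grad f(x*) = H x* + g = (0, 0).
Eigenvalues of H: -8.8284, -3.1716.
Both eigenvalues < 0, so H is negative definite -> x* is a strict local max.

max


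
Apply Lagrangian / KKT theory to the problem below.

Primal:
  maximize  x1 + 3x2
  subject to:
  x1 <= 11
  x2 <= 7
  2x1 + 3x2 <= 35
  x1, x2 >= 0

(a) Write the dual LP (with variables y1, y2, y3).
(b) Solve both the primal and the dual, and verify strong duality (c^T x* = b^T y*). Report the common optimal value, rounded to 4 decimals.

The standard primal-dual pair for 'max c^T x s.t. A x <= b, x >= 0' is:
  Dual:  min b^T y  s.t.  A^T y >= c,  y >= 0.

So the dual LP is:
  minimize  11y1 + 7y2 + 35y3
  subject to:
    y1 + 2y3 >= 1
    y2 + 3y3 >= 3
    y1, y2, y3 >= 0

Solving the primal: x* = (7, 7).
  primal value c^T x* = 28.
Solving the dual: y* = (0, 1.5, 0.5).
  dual value b^T y* = 28.
Strong duality: c^T x* = b^T y*. Confirmed.

28


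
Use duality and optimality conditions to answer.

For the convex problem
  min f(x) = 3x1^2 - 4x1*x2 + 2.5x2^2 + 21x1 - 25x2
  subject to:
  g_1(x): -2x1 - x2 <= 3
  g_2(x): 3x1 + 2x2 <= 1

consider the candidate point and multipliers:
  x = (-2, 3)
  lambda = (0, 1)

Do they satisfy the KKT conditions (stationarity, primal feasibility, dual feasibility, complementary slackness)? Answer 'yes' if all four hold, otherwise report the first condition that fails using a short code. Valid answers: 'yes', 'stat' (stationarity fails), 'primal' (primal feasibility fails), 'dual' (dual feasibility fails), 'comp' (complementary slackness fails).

Gradient of f: grad f(x) = Q x + c = (-3, -2)
Constraint values g_i(x) = a_i^T x - b_i:
  g_1((-2, 3)) = -2
  g_2((-2, 3)) = -1
Stationarity residual: grad f(x) + sum_i lambda_i a_i = (0, 0)
  -> stationarity OK
Primal feasibility (all g_i <= 0): OK
Dual feasibility (all lambda_i >= 0): OK
Complementary slackness (lambda_i * g_i(x) = 0 for all i): FAILS

Verdict: the first failing condition is complementary_slackness -> comp.

comp


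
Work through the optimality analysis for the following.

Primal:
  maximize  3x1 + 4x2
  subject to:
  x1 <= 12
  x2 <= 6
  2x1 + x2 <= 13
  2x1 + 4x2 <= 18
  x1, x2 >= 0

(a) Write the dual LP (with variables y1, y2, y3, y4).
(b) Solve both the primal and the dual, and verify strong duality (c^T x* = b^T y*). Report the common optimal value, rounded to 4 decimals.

The standard primal-dual pair for 'max c^T x s.t. A x <= b, x >= 0' is:
  Dual:  min b^T y  s.t.  A^T y >= c,  y >= 0.

So the dual LP is:
  minimize  12y1 + 6y2 + 13y3 + 18y4
  subject to:
    y1 + 2y3 + 2y4 >= 3
    y2 + y3 + 4y4 >= 4
    y1, y2, y3, y4 >= 0

Solving the primal: x* = (5.6667, 1.6667).
  primal value c^T x* = 23.6667.
Solving the dual: y* = (0, 0, 0.6667, 0.8333).
  dual value b^T y* = 23.6667.
Strong duality: c^T x* = b^T y*. Confirmed.

23.6667


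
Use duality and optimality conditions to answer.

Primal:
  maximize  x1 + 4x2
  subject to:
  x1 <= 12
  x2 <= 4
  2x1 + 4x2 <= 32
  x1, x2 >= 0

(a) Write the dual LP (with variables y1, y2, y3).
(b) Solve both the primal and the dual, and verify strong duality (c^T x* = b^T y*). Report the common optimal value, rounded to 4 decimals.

The standard primal-dual pair for 'max c^T x s.t. A x <= b, x >= 0' is:
  Dual:  min b^T y  s.t.  A^T y >= c,  y >= 0.

So the dual LP is:
  minimize  12y1 + 4y2 + 32y3
  subject to:
    y1 + 2y3 >= 1
    y2 + 4y3 >= 4
    y1, y2, y3 >= 0

Solving the primal: x* = (8, 4).
  primal value c^T x* = 24.
Solving the dual: y* = (0, 2, 0.5).
  dual value b^T y* = 24.
Strong duality: c^T x* = b^T y*. Confirmed.

24


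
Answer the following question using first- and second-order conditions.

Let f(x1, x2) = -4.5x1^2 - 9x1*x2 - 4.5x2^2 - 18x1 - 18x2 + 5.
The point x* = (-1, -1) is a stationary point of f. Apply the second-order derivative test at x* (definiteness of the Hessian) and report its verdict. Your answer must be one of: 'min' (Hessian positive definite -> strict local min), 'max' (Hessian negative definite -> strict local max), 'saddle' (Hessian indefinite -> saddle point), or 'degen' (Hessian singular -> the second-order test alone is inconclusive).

Compute the Hessian H = grad^2 f:
  H = [[-9, -9], [-9, -9]]
Verify stationarity: grad f(x*) = H x* + g = (0, 0).
Eigenvalues of H: -18, 0.
H has a zero eigenvalue (singular; negative semidefinite but not definite), so H is neither positive definite, negative definite, nor indefinite. The second-order test alone is inconclusive -> degen.
(Indeed, f is constant along the null direction of H through x*, so x* is not a strict local extremum.)

degen


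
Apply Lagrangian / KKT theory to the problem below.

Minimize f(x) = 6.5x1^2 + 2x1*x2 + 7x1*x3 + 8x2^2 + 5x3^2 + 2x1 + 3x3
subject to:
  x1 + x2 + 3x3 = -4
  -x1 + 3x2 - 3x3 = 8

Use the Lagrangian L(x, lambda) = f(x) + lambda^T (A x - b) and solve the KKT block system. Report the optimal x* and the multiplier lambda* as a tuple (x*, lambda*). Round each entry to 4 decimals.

Form the Lagrangian:
  L(x, lambda) = (1/2) x^T Q x + c^T x + lambda^T (A x - b)
Stationarity (grad_x L = 0): Q x + c + A^T lambda = 0.
Primal feasibility: A x = b.

This gives the KKT block system:
  [ Q   A^T ] [ x     ]   [-c ]
  [ A    0  ] [ lambda ] = [ b ]

Solving the linear system:
  x*      = (0.3294, 1, -1.7765)
  lambda* = (-1.05, -5.2029)
  f(x*)   = 16.3765

x* = (0.3294, 1, -1.7765), lambda* = (-1.05, -5.2029)
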